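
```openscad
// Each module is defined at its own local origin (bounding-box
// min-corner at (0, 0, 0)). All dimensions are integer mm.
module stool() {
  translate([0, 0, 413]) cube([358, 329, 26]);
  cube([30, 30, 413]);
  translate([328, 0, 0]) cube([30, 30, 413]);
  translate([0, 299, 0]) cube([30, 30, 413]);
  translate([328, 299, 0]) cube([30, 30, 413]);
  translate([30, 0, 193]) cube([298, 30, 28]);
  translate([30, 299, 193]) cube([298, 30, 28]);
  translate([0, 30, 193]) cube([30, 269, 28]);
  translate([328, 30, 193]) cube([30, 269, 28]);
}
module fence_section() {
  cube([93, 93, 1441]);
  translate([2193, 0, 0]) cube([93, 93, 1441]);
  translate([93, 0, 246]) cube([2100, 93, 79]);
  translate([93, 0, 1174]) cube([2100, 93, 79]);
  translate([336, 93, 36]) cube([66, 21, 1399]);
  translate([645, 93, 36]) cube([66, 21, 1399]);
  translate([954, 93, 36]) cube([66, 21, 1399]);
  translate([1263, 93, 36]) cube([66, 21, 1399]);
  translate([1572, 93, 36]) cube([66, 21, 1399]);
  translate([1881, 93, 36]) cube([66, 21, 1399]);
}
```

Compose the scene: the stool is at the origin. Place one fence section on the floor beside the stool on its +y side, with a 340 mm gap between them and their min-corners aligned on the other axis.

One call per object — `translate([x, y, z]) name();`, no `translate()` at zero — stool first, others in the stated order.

stool();
translate([0, 669, 0]) fence_section();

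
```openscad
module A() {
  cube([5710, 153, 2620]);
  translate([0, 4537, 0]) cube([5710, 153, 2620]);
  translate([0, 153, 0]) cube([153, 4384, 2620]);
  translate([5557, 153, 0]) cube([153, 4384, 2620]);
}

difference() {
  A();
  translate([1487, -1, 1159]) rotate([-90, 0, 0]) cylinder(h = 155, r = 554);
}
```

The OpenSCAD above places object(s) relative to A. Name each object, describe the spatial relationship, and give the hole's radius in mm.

A is a house frame. The house frame has a circular hole through its front wall. The hole's radius is 554 mm.

The subtracted cylinder has r = 554 mm.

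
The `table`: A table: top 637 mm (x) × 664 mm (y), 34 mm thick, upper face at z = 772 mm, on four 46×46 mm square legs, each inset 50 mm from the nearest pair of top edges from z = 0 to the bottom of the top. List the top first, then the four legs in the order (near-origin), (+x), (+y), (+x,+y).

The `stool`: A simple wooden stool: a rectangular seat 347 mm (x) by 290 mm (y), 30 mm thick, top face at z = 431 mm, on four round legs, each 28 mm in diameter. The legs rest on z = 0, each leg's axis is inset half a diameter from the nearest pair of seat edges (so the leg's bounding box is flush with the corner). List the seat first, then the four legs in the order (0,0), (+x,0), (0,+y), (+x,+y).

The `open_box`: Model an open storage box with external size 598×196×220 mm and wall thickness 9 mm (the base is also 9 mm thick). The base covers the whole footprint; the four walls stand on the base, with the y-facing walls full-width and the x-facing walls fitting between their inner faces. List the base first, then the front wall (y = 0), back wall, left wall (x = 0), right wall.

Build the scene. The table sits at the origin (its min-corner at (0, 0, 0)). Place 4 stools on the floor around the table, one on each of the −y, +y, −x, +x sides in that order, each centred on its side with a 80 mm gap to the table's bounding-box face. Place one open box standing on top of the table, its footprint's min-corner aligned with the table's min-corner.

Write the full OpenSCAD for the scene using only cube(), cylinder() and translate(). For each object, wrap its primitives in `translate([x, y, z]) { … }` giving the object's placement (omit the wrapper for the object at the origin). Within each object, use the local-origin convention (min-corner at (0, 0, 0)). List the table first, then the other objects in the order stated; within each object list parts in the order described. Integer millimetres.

translate([0, 0, 738]) cube([637, 664, 34]);
translate([50, 50, 0]) cube([46, 46, 738]);
translate([541, 50, 0]) cube([46, 46, 738]);
translate([50, 568, 0]) cube([46, 46, 738]);
translate([541, 568, 0]) cube([46, 46, 738]);
translate([145, -370, 0]) {
  translate([0, 0, 401]) cube([347, 290, 30]);
  translate([14, 14, 0]) cylinder(h = 401, r = 14);
  translate([333, 14, 0]) cylinder(h = 401, r = 14);
  translate([14, 276, 0]) cylinder(h = 401, r = 14);
  translate([333, 276, 0]) cylinder(h = 401, r = 14);
}
translate([145, 744, 0]) {
  translate([0, 0, 401]) cube([347, 290, 30]);
  translate([14, 14, 0]) cylinder(h = 401, r = 14);
  translate([333, 14, 0]) cylinder(h = 401, r = 14);
  translate([14, 276, 0]) cylinder(h = 401, r = 14);
  translate([333, 276, 0]) cylinder(h = 401, r = 14);
}
translate([-427, 187, 0]) {
  translate([0, 0, 401]) cube([347, 290, 30]);
  translate([14, 14, 0]) cylinder(h = 401, r = 14);
  translate([333, 14, 0]) cylinder(h = 401, r = 14);
  translate([14, 276, 0]) cylinder(h = 401, r = 14);
  translate([333, 276, 0]) cylinder(h = 401, r = 14);
}
translate([717, 187, 0]) {
  translate([0, 0, 401]) cube([347, 290, 30]);
  translate([14, 14, 0]) cylinder(h = 401, r = 14);
  translate([333, 14, 0]) cylinder(h = 401, r = 14);
  translate([14, 276, 0]) cylinder(h = 401, r = 14);
  translate([333, 276, 0]) cylinder(h = 401, r = 14);
}
translate([0, 0, 772]) {
  cube([598, 196, 9]);
  translate([0, 0, 9]) cube([598, 9, 211]);
  translate([0, 187, 9]) cube([598, 9, 211]);
  translate([0, 9, 9]) cube([9, 178, 211]);
  translate([589, 9, 9]) cube([9, 178, 211]);
}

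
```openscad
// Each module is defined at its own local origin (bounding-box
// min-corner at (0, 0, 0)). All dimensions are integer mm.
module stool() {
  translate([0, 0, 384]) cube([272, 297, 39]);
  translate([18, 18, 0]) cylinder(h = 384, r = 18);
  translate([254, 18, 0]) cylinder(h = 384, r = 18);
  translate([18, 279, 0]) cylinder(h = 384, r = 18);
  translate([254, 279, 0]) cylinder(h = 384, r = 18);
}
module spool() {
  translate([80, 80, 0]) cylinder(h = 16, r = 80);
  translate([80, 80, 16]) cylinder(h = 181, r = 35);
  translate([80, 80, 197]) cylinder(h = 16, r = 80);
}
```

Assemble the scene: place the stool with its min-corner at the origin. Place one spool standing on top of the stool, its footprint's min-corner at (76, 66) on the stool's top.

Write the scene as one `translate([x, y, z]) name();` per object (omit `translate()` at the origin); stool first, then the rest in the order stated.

stool();
translate([76, 66, 423]) spool();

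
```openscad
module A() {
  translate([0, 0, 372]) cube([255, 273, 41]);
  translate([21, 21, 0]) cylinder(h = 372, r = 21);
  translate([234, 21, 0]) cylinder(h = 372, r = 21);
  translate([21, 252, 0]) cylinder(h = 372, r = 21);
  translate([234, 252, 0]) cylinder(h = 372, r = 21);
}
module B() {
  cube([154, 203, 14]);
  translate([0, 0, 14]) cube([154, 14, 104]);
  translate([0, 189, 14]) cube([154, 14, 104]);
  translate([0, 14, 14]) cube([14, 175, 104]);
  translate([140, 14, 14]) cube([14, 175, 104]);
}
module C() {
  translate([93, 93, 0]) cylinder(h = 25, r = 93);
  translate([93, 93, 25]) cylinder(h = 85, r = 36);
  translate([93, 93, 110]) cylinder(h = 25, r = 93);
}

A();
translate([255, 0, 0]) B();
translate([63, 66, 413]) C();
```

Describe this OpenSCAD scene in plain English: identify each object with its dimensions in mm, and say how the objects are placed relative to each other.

A is a four-legged stool. The seat is a 255×273×41 mm slab whose top surface is at z = 413 mm; four round legs, each 42 mm in diameter, run from the floor (z = 0) to the underside of the seat, each leg's axis is inset half a diameter from the nearest pair of seat edges (so the leg's bounding box is flush with the corner).

B is an open storage box with external size 154×203×118 mm and wall thickness 14 mm (the base is also 14 mm thick). The base covers the whole footprint; the four walls stand on the base, with the y-facing walls full-width and the x-facing walls fitting between their inner faces.

C is a spool: two coaxial disc flanges of radius 93 mm and thickness 25 mm, joined by a core cylinder of radius 36 mm and height 85 mm. The lower flange rests on z = 0 and the three cylinders share a vertical axis.

The open box is against the stool's +x side, with their −y faces flush. The spool is on top of the stool.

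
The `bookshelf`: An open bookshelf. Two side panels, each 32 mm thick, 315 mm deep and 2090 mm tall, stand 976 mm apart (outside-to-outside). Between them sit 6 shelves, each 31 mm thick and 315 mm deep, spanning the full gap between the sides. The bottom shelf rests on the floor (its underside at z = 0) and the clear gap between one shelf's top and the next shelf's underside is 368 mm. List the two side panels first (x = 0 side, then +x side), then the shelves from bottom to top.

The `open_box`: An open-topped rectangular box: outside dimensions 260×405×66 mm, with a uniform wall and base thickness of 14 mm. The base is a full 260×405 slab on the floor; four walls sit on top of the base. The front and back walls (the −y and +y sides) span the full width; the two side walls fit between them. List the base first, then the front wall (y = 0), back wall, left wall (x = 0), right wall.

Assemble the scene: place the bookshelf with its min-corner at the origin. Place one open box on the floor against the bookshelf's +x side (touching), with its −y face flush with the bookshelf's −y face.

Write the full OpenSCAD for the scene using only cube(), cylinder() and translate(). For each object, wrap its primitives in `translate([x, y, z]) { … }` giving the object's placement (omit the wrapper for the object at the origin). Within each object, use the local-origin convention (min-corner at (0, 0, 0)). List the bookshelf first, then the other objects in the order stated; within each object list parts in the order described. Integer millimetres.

cube([32, 315, 2090]);
translate([944, 0, 0]) cube([32, 315, 2090]);
translate([32, 0, 0]) cube([912, 315, 31]);
translate([32, 0, 399]) cube([912, 315, 31]);
translate([32, 0, 798]) cube([912, 315, 31]);
translate([32, 0, 1197]) cube([912, 315, 31]);
translate([32, 0, 1596]) cube([912, 315, 31]);
translate([32, 0, 1995]) cube([912, 315, 31]);
translate([976, 0, 0]) {
  cube([260, 405, 14]);
  translate([0, 0, 14]) cube([260, 14, 52]);
  translate([0, 391, 14]) cube([260, 14, 52]);
  translate([0, 14, 14]) cube([14, 377, 52]);
  translate([246, 14, 14]) cube([14, 377, 52]);
}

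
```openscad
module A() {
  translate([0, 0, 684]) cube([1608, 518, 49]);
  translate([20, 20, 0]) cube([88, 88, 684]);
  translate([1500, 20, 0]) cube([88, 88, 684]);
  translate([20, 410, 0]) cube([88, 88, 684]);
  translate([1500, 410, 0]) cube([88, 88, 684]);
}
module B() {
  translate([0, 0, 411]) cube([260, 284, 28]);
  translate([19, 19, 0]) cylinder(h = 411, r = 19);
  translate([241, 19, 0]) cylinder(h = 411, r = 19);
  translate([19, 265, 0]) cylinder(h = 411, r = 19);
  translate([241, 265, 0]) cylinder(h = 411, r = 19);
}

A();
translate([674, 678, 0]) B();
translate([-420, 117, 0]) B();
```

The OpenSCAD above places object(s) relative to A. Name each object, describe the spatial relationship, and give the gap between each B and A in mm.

Each stool's nearest face is 160 mm from the table's bounding box.

A is a table. B is a stool. Two stools sit around the table at the +y, −x sides. The gap between each stool and the table is 160 mm.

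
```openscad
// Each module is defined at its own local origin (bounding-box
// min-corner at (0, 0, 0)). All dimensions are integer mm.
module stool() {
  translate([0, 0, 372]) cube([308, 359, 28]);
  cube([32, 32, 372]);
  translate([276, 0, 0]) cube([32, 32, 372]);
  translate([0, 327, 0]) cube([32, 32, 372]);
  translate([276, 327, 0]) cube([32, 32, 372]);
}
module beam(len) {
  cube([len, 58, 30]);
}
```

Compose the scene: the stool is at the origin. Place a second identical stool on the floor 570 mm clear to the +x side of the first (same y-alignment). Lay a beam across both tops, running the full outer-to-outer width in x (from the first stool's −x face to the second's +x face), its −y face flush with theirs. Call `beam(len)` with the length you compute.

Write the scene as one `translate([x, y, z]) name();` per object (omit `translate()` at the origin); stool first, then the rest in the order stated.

stool();
translate([878, 0, 0]) stool();
translate([0, 0, 400]) beam(1186);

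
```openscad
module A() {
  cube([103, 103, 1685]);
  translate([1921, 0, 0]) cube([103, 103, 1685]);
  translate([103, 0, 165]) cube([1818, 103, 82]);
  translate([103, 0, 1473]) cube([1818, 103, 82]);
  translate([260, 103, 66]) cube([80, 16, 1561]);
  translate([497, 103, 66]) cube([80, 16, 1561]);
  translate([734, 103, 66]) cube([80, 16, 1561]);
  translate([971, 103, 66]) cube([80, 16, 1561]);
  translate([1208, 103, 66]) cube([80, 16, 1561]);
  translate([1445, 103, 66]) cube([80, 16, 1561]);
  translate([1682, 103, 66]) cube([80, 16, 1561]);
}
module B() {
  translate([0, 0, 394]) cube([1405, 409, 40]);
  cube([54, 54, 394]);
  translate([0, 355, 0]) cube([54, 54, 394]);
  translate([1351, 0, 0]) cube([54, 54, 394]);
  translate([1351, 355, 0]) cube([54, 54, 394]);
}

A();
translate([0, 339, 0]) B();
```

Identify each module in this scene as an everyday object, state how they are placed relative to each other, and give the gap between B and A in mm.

The bench's nearest face is 220 mm from the fence section's +y face.

A is a fence section. B is a bench. The bench is on the floor beside the fence section on its +y side. The gap between the bench and the fence section is 220 mm.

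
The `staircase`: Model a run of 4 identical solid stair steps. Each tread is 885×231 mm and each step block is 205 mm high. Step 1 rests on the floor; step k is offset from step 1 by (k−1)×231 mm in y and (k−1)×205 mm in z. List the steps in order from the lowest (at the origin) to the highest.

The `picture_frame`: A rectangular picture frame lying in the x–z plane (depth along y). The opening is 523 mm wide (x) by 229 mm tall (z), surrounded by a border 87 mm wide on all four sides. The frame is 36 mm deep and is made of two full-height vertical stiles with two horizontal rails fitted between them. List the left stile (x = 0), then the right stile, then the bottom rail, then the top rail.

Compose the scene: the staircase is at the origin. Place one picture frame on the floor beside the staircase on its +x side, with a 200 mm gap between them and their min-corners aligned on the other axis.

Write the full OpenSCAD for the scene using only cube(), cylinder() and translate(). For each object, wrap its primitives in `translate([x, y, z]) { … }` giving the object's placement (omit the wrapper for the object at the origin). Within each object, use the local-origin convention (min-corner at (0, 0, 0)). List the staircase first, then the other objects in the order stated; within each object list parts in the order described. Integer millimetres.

cube([885, 231, 205]);
translate([0, 231, 205]) cube([885, 231, 205]);
translate([0, 462, 410]) cube([885, 231, 205]);
translate([0, 693, 615]) cube([885, 231, 205]);
translate([1085, 0, 0]) {
  cube([87, 36, 403]);
  translate([610, 0, 0]) cube([87, 36, 403]);
  translate([87, 0, 0]) cube([523, 36, 87]);
  translate([87, 0, 316]) cube([523, 36, 87]);
}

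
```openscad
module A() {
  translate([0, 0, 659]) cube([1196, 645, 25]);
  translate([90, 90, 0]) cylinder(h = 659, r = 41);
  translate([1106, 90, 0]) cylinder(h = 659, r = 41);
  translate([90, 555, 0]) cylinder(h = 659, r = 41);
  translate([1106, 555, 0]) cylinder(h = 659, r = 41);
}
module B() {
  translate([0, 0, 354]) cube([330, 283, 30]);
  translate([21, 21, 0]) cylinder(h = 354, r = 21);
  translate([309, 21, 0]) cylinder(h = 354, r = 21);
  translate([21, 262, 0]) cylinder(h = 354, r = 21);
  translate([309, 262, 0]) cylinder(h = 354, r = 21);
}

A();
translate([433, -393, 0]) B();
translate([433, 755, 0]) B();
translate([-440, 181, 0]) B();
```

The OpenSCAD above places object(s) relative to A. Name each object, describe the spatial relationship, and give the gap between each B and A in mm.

A is a table. B is a stool. Three stools sit around the table at the −y, +y, −x sides. The gap between each stool and the table is 110 mm.

Each stool's nearest face is 110 mm from the table's bounding box.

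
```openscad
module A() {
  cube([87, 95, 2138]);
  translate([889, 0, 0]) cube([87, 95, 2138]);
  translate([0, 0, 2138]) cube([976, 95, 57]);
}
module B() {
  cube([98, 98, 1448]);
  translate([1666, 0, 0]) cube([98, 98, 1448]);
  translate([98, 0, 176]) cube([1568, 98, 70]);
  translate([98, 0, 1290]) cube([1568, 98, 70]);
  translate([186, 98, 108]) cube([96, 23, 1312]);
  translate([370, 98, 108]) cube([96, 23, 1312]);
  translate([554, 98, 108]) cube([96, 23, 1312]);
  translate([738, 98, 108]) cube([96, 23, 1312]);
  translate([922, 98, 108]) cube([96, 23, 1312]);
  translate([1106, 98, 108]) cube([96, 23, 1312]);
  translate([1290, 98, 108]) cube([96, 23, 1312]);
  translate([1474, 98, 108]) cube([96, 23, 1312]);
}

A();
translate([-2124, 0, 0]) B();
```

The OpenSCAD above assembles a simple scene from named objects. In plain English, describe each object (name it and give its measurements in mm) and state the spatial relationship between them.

A is a rectangular door frame: two vertical jambs of 87×95 mm section, 2138 mm tall, with a clear opening 802 mm wide between their inner faces. A header 57 mm tall and 95 mm deep lies on top of the jambs and spans the full outside width.

B is a fence section. Two 98×98 mm posts, 1448 mm tall, stand on the floor with a clear span of 1568 mm between their inner faces. Two horizontal rails of 98×70 mm section span the gap between the posts with their undersides at z = 176 mm and z = 1290 mm, flush with the posts' −y face. 8 pickets, each 96 mm wide, 23 mm thick and 1312 mm tall, are fixed to the +y face of the rails with their bottoms at z = 108 mm, evenly spaced across the span with equal gaps (rounded down to the nearest mm) at the −x end and between each pair — any rounding remainder accumulates at the +x end.

The fence section is on the floor beside the door frame on its −x side.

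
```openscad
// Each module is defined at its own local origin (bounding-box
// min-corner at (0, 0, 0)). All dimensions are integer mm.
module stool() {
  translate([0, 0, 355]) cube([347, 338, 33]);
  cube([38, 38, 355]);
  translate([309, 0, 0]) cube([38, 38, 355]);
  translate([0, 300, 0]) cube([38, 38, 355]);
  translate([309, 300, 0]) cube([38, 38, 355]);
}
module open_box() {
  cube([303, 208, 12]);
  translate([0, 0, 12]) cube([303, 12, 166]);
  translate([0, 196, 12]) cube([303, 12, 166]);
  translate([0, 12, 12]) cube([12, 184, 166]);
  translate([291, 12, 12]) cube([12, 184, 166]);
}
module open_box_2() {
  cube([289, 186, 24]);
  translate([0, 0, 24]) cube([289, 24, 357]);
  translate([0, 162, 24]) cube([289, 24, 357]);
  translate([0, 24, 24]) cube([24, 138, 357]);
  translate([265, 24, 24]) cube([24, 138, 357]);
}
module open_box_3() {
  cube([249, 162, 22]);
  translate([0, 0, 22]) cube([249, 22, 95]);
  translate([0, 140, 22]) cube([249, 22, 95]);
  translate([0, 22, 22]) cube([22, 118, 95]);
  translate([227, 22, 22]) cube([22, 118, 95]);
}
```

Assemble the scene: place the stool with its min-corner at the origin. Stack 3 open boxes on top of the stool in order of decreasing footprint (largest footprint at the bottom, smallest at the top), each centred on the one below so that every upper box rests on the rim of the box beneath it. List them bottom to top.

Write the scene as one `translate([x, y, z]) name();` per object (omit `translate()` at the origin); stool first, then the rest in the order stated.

stool();
translate([22, 65, 388]) open_box();
translate([29, 76, 566]) open_box_2();
translate([49, 88, 947]) open_box_3();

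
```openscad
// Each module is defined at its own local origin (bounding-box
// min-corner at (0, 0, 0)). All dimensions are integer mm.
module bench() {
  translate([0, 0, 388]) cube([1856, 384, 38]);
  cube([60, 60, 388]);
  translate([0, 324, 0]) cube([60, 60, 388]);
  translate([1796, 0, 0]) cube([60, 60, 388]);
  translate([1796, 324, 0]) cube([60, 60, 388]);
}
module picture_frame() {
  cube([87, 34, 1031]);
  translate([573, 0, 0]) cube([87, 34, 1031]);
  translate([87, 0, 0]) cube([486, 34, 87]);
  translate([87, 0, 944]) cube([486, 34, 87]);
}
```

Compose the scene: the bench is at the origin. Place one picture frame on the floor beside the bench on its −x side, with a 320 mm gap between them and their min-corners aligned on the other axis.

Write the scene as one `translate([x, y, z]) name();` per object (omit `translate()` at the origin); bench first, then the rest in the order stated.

bench();
translate([-980, 0, 0]) picture_frame();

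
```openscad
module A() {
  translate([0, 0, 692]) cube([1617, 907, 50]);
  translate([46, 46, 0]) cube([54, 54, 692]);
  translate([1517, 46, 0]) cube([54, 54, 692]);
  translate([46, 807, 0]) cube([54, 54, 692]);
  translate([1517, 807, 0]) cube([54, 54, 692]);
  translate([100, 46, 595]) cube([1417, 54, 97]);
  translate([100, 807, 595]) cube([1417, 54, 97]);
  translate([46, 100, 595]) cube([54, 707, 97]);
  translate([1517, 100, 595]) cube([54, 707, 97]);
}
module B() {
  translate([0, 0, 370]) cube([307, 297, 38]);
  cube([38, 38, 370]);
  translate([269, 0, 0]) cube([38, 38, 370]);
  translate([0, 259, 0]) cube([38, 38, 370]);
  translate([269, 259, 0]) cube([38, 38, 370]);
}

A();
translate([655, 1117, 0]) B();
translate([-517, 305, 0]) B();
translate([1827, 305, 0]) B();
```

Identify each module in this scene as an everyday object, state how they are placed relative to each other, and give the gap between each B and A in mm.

Each stool's nearest face is 210 mm from the table's bounding box.

A is a table. B is a stool. Three stools sit around the table at the +y, −x, +x sides. The gap between each stool and the table is 210 mm.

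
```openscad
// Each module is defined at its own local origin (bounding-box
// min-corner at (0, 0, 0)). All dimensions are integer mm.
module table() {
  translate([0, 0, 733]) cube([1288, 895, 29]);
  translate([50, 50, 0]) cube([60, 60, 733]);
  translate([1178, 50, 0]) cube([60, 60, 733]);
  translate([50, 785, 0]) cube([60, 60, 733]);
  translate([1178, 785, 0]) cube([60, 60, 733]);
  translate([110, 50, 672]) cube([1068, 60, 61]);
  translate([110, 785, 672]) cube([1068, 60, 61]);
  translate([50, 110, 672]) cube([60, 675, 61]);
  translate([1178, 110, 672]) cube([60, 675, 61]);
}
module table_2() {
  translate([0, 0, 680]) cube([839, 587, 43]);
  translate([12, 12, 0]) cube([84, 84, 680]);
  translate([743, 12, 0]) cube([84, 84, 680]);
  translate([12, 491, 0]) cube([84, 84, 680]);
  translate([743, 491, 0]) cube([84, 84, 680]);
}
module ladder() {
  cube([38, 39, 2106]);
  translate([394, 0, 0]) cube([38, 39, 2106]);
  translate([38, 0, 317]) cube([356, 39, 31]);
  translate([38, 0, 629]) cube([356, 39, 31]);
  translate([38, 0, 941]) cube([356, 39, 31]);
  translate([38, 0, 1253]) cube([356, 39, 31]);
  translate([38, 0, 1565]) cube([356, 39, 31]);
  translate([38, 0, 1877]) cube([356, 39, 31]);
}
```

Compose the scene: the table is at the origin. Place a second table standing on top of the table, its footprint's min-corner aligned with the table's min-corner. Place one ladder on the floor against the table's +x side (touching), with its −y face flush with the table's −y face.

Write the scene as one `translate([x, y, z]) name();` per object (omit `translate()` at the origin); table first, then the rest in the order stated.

table();
translate([0, 0, 762]) table_2();
translate([1288, 0, 0]) ladder();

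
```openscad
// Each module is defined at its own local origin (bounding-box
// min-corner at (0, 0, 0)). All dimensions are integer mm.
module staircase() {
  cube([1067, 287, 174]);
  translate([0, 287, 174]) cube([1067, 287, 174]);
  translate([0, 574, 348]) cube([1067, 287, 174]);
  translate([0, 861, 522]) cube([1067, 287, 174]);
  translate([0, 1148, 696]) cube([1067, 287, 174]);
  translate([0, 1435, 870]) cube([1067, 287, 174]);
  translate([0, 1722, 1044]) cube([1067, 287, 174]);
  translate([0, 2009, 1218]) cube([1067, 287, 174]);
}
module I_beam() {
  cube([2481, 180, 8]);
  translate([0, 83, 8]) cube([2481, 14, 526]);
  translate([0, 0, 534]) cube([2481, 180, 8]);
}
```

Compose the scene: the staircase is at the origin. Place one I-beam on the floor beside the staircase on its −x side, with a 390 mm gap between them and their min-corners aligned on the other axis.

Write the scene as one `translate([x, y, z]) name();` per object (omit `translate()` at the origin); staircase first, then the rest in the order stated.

staircase();
translate([-2871, 0, 0]) I_beam();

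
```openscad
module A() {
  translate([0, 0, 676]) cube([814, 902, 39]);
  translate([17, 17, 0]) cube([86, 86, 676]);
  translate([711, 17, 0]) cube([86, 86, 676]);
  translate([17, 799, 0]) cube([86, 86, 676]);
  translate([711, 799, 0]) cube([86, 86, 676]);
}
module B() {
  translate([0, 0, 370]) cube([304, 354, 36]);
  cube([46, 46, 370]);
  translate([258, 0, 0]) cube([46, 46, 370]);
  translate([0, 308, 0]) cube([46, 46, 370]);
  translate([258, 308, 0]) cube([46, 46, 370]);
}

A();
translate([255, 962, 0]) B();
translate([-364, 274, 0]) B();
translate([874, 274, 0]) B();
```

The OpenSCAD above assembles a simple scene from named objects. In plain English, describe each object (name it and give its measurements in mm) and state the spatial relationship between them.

A is a table with a 814×902 mm rectangular top, 39 mm thick, top surface at z = 715 mm, supported by four 86×86 mm square legs, each inset 17 mm from the nearest pair of top edges, running from the floor.

B is a simple wooden stool: a rectangular seat 304 mm (x) by 354 mm (y), 36 mm thick, top face at z = 406 mm, on four square legs, each 46×46 mm in cross-section. The legs rest on z = 0, each flush with a corner of the seat.

Three stools sit around the table at the +y, −x, +x sides.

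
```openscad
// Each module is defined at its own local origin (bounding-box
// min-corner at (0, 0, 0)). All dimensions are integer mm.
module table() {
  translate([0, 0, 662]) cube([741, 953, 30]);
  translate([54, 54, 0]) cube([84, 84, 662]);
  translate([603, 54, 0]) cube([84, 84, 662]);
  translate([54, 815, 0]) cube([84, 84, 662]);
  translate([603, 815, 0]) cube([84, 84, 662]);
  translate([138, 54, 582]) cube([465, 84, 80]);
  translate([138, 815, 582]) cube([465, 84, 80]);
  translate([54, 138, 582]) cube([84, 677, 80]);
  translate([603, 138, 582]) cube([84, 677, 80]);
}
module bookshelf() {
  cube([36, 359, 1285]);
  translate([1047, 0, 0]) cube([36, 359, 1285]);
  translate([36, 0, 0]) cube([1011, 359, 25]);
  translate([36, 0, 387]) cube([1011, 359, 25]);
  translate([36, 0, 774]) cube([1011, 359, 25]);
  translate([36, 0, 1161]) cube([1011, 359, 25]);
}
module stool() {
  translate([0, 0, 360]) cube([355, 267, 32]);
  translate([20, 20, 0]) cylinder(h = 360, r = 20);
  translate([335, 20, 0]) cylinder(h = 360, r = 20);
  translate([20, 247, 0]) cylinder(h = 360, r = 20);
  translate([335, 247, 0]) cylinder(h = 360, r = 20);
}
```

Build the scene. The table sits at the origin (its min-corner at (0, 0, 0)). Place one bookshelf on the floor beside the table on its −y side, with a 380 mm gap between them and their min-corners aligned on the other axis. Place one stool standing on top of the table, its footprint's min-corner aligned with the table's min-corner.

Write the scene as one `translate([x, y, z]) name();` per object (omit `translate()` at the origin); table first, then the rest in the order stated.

table();
translate([0, -739, 0]) bookshelf();
translate([0, 0, 692]) stool();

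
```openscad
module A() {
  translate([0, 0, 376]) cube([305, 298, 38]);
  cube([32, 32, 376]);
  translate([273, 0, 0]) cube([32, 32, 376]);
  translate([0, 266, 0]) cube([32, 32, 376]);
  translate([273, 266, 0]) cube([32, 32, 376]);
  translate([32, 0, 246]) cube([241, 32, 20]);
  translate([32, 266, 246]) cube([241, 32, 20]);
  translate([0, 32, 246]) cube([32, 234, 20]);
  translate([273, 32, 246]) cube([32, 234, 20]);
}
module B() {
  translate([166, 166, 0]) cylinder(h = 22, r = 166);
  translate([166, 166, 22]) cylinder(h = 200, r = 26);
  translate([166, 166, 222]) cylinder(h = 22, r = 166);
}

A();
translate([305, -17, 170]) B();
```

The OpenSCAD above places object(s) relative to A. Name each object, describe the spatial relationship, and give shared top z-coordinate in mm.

A is a stool. B is a spool. The spool is beside the stool with their tops flush at z = 414. The shared top z-coordinate is 414 mm.

Both tops at z = 414 mm.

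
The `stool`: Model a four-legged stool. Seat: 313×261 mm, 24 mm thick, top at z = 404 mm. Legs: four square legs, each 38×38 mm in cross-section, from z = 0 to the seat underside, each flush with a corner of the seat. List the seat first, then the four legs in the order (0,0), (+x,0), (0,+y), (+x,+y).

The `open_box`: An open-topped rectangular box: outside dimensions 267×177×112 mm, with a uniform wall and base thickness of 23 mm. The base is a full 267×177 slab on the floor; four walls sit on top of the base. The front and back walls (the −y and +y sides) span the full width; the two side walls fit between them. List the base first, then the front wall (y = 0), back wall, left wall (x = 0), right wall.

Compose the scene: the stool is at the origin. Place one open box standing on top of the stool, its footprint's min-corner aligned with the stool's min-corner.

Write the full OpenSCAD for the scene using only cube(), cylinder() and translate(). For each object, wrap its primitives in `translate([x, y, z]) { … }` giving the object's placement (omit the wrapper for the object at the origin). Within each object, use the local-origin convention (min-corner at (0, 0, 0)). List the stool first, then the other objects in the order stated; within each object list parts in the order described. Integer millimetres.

translate([0, 0, 380]) cube([313, 261, 24]);
cube([38, 38, 380]);
translate([275, 0, 0]) cube([38, 38, 380]);
translate([0, 223, 0]) cube([38, 38, 380]);
translate([275, 223, 0]) cube([38, 38, 380]);
translate([0, 0, 404]) {
  cube([267, 177, 23]);
  translate([0, 0, 23]) cube([267, 23, 89]);
  translate([0, 154, 23]) cube([267, 23, 89]);
  translate([0, 23, 23]) cube([23, 131, 89]);
  translate([244, 23, 23]) cube([23, 131, 89]);
}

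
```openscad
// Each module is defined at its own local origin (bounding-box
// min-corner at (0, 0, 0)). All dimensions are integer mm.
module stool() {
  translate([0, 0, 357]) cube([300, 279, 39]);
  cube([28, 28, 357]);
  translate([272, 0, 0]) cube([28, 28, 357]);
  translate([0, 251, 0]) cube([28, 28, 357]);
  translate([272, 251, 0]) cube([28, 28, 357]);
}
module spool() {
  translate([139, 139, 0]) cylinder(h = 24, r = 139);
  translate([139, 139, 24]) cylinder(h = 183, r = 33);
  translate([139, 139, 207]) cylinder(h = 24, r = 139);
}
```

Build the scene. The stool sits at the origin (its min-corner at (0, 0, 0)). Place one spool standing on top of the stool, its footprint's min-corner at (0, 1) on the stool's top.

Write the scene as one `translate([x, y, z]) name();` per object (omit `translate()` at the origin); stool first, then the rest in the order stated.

stool();
translate([0, 1, 396]) spool();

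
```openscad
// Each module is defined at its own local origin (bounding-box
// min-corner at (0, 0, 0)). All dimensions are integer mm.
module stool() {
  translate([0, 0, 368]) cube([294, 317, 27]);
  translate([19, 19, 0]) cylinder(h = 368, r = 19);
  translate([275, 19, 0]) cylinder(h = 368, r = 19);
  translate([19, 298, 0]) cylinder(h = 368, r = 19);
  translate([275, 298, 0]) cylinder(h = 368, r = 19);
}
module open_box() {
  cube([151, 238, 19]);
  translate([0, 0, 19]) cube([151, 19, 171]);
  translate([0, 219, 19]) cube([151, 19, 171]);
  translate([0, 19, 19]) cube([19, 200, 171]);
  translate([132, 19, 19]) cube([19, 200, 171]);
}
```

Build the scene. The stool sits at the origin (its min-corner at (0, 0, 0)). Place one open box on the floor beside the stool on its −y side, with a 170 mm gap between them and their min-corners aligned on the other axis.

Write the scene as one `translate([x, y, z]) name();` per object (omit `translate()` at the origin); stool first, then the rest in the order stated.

stool();
translate([0, -408, 0]) open_box();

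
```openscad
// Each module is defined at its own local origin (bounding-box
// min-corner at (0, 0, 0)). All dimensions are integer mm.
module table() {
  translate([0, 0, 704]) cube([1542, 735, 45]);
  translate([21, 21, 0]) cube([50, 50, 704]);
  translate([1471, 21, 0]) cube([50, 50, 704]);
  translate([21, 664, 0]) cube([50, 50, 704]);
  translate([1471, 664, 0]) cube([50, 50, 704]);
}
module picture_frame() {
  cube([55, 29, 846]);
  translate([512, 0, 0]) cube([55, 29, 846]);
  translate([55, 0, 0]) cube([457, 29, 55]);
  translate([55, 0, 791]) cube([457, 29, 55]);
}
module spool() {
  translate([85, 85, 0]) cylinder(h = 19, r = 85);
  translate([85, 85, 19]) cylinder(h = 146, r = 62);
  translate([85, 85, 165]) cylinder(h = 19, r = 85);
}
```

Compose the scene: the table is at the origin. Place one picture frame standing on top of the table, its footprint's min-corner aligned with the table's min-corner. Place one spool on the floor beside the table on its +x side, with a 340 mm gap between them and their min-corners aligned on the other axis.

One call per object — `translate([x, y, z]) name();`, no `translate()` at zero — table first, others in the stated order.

table();
translate([0, 0, 749]) picture_frame();
translate([1882, 0, 0]) spool();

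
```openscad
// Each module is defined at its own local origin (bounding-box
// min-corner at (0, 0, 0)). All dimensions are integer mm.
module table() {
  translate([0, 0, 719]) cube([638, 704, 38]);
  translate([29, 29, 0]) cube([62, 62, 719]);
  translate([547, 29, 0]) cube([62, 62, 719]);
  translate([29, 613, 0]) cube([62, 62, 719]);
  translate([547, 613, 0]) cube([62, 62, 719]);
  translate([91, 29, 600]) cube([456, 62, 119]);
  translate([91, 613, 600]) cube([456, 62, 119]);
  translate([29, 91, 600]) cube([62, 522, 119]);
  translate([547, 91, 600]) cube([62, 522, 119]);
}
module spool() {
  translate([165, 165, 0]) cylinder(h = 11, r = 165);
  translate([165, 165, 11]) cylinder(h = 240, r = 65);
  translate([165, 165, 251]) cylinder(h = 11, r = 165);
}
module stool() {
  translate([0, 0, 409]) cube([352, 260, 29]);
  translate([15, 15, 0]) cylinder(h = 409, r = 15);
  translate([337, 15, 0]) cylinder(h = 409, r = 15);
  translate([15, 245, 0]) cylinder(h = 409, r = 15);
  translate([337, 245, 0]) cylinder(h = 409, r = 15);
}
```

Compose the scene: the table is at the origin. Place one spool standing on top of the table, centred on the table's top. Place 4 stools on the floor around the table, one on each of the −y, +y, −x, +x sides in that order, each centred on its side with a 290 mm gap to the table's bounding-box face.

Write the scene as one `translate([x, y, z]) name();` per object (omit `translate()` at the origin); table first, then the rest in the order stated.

table();
translate([154, 187, 757]) spool();
translate([143, -550, 0]) stool();
translate([143, 994, 0]) stool();
translate([-642, 222, 0]) stool();
translate([928, 222, 0]) stool();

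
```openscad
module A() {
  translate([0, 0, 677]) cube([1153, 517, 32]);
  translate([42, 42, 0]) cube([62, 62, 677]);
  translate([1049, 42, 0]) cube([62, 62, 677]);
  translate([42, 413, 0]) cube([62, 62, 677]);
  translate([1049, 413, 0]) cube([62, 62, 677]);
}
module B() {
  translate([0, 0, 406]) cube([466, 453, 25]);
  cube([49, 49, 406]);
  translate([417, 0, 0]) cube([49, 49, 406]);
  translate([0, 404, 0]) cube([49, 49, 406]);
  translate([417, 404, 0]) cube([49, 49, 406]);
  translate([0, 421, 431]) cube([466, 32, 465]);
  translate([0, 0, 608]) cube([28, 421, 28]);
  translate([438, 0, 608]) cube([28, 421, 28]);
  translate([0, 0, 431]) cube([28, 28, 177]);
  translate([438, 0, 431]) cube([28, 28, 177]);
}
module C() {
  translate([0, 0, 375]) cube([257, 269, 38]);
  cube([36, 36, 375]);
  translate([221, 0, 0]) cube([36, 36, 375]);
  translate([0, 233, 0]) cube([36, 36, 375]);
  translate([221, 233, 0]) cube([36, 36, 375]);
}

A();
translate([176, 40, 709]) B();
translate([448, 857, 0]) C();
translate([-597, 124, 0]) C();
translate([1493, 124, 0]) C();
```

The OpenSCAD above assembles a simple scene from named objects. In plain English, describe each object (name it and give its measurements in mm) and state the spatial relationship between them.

A is a table: top 1153 mm (x) × 517 mm (y), 32 mm thick, upper face at z = 709 mm, on four 62×62 mm square legs, each inset 42 mm from the nearest pair of top edges, running from z = 0 to the bottom of the top.

B is a chair: 466×453 mm seat, 25 mm thick, top at z = 431 mm, on four 49 mm square corner legs flush with the seat edges. A 32 mm thick backrest slab spans the full seat width, extending 465 mm above the seat top, its back face flush with the seat's +y edge. Two armrests of 28×28 mm section run along each side from the seat's front edge to the front of the backrest, top faces 205 mm above the seat top and outer faces flush with the seat's x-edges; a 28×28 mm post under the front of each armrest stands on the seat at the front corner.

C is a four-legged stool. The seat is 257×269 mm, 38 mm thick, top at z = 413 mm. It stands on four square legs, each 36×36 mm in cross-section, from z = 0 to the seat underside, each flush with a corner of the seat.

The chair is on top of the table. Three stools sit around the table at the +y, −x, +x sides.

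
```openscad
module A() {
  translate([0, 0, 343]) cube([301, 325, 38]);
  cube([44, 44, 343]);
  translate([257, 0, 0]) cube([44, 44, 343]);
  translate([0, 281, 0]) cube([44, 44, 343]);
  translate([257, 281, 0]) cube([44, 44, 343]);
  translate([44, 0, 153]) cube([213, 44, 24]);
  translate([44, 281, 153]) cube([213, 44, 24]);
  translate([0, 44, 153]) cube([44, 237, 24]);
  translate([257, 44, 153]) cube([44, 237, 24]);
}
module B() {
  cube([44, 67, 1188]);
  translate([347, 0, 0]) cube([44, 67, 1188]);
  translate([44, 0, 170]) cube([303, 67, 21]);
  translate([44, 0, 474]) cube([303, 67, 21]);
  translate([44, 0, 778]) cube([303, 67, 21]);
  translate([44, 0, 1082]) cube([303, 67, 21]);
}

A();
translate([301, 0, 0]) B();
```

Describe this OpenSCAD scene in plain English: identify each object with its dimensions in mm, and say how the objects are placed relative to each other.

A is a simple wooden stool: a rectangular seat 301 mm (x) by 325 mm (y), 38 mm thick, top face at z = 381 mm, on four square legs, each 44×44 mm in cross-section. The legs rest on z = 0, each flush with a corner of the seat. Four stretchers, 44 mm wide and 24 mm tall, connect adjacent legs with their undersides at z = 153 mm, each running between the inner faces of the legs it joins and aligned with the legs' outer faces on the other axis.

B is a straight ladder. Two 44×67 mm vertical rails, 1188 mm tall, stand 391 mm apart (outside-to-outside) with their front faces coplanar on the −y side. 4 rungs, each 67 mm deep and 21 mm tall, span between the inner faces of the rails, front faces flush with the rails. The lowest rung's underside is at z = 170 mm and rungs are spaced 304 mm apart (underside to underside).

The ladder is against the stool's +x side, with their −y faces flush.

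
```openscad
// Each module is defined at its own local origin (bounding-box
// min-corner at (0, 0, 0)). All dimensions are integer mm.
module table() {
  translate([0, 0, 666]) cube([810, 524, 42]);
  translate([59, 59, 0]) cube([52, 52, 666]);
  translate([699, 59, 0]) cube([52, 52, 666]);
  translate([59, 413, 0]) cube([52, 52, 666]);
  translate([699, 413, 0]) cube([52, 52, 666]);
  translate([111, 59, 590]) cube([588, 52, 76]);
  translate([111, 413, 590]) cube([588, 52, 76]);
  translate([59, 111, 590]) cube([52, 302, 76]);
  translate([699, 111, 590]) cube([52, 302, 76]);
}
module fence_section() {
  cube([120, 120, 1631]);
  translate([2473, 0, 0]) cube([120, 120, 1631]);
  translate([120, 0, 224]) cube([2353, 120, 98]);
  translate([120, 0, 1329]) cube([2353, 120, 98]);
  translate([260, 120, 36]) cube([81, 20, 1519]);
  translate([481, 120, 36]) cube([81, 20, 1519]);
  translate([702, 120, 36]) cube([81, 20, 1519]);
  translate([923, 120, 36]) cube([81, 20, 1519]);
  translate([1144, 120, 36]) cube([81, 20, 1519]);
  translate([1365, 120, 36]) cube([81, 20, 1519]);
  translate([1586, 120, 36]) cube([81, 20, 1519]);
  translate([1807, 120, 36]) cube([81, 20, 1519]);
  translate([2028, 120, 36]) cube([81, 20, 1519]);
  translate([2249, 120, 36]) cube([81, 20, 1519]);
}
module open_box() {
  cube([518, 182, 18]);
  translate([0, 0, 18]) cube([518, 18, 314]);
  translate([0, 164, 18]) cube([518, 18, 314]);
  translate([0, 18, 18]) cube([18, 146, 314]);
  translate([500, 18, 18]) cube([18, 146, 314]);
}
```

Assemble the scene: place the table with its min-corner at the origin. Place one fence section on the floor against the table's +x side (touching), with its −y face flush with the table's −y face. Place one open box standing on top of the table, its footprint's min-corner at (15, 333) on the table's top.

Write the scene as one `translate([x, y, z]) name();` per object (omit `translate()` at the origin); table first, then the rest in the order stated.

table();
translate([810, 0, 0]) fence_section();
translate([15, 333, 708]) open_box();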